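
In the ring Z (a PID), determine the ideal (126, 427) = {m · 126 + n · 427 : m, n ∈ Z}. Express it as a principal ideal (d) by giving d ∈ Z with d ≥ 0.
In the PID Z, (a, b) is generated by gcd(a, b). Compute gcd(427, 126) with the extended Euclidean algorithm, tracking rows (r, s, t) with s·427 + t·126 = r:
  row A: (427, 1, 0)   [1·427 + 0·126 = 427]
  row B: (126, 0, 1)   [0·427 + 1·126 = 126]
  427 = 3·126 + 49   → row C = row A − 3·row B = (49, 1, −3)   [check: 1·427 − 3·126 = 49]
  126 = 2·49 + 28   → row D = row B − 2·row C = (28, −2, 7)   [check: −2·427 + 7·126 = 28]
  49 = 1·28 + 21   → row E = row C − 1·row D = (21, 3, −10)   [check: 3·427 − 10·126 = 21]
  28 = 1·21 + 7   → row F = row D − 1·row E = (7, −5, 17)   [check: −5·427 + 17·126 = 7]
  21 = 3·7 + 0   → remainder 0, stop. gcd = 7 (last nonzero row F).
So gcd(126, 427) = 7, with Bézout identity −5·427 + 17·126 = 7. Containment (⊇): the Bézout identity exhibits 7 as an element of (126, 427), giving (7) ⊆ (126, 427). Containment (⊆): since 7 | 126 and 7 | 427 (126 = 7·18, 427 = 7·61), every Z-linear combination of 126 and 427 is divisible by 7, so (126, 427) ⊆ (7). Therefore (126, 427) = (7), d = 7.

Final answer: (126, 427) = (7); d = 7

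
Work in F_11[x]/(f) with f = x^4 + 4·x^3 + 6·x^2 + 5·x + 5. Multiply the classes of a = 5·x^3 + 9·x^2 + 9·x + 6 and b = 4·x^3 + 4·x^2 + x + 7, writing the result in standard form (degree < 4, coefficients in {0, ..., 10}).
Multiply as integer polynomials: a · b = 20·x^6 + 56·x^5 + 77·x^4 + 104·x^3 + 96·x^2 + 69·x + 42. Reducing coefficients mod 11: a · b ≡ 9·x^6 + x^5 + 5·x^3 + 8·x^2 + 3·x + 9. Now divide by f(x) = x^4 + 4·x^3 + 6·x^2 + 5·x + 5 in F_11[x], eliminating the leading term at each step:
  leading term 9·x^6: subtract (9·x^2)·f(x) = 9·x^6 + 3·x^5 + 10·x^4 + x^3 + x^2, leaving 9·x^5 + x^4 + 4·x^3 + 7·x^2 + 3·x + 9 (coefficients mod 11)
  leading term 9·x^5: subtract (9·x)·f(x) = 9·x^5 + 3·x^4 + 10·x^3 + x^2 + x, leaving 9·x^4 + 5·x^3 + 6·x^2 + 2·x + 9 (coefficients mod 11)
  leading term 9·x^4: subtract (9)·f(x) = 9·x^4 + 3·x^3 + 10·x^2 + x + 1, leaving 2·x^3 + 7·x^2 + x + 8 (coefficients mod 11)
The degree is now < 4, so this is the remainder. Hence a · b ≡ 2·x^3 + 7·x^2 + x + 8 in F_11[x]/(f).

Final answer: a · b ≡ 2·x^3 + 7·x^2 + x + 8 (mod f(x))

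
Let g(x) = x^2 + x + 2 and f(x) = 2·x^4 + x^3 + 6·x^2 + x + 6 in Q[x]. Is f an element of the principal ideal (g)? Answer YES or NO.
YES

In Q[x] the ideal (g) consists of all multiples of g, so f ∈ (g) iff g | f, i.e. iff the remainder of f on division by g is 0. Divide f by g (g is monic, so eliminate the leading term of the running remainder at each step):
  leading term 2·x^4: subtract (2·x^2)·g(x) = 2·x^4 + 2·x^3 + 4·x^2, leaving -x^3 + 2·x^2 + x + 6
  leading term -x^3: subtract (-x)·g(x) = -x^3 - x^2 - 2·x, leaving 3·x^2 + 3·x + 6
  leading term 3·x^2: subtract (3)·g(x) = 3·x^2 + 3·x + 6, leaving 0
The remainder is 0, so f(x) = g(x) · h(x) with h(x) = 2·x^2 - x + 3. Hence g | f, i.e. f ∈ (g).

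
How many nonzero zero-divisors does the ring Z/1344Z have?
Z/1344Z has 959 nonzero zero-divisors

In Z/1344Z each nonzero element is either a unit (gcd with 1344 is 1) or a zero-divisor (gcd > 1). The number of units is φ(1344): factorise 1344 = 2^6 · 3 · 7, so φ(1344) = (2^6 − 2^5) · (3 − 1) · (7 − 1) = 32 · 2 · 6 = 384. The nonzero elements number 1344 − 1 = 1343. Hence the nonzero zero-divisors number 1343 − 384 = 959.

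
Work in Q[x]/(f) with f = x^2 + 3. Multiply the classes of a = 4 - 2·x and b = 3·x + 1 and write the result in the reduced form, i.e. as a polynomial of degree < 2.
a · b ≡ 10·x + 22 (mod f(x))

First multiply in Q[x] without reducing: a · b = -6·x^2 + 10·x + 4. Now divide by f(x) = x^2 + 3, eliminating the leading term at each step:
  leading term -6·x^2: subtract (-6)·f(x) = -6·x^2 - 18, leaving 10·x + 22
The degree is now < 2, so this is the remainder. Hence a · b ≡ 10·x + 22 in Q[x]/(f).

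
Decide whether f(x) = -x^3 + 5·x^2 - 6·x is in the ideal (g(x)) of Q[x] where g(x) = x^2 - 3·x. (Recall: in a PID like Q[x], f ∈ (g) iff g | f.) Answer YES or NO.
In Q[x] the ideal (g) consists of all multiples of g, so f ∈ (g) iff g | f, i.e. iff the remainder of f on division by g is 0. Divide f by g (g is monic, so eliminate the leading term of the running remainder at each step):
  leading term -x^3: subtract (-x)·g(x) = -x^3 + 3·x^2, leaving 2·x^2 - 6·x
  leading term 2·x^2: subtract (2)·g(x) = 2·x^2 - 6·x, leaving 0
The remainder is 0, so f(x) = g(x) · h(x) with h(x) = 2 - x. Hence g | f, i.e. f ∈ (g).

Final answer: YES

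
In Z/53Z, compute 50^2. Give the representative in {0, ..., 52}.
9

Use repeated squaring. Binary(2) = 10. Walk through the bits of the exponent 2 left-to-right: at each bit after the leading one, square the running value, then multiply by 50 if the bit is 1 (always reducing mod 53):
  bit 1 = 1 (leading): start with 50.
  bit 2 = 0: square 50^2 = 2500 ≡ 9 (mod 53).
Final value: 50^2 ≡ 9 (mod 53).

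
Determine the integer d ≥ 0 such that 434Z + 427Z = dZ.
(434, 427) = (7); d = 7

In the PID Z, (a, b) is generated by gcd(a, b). Compute gcd(434, 427) with the extended Euclidean algorithm, tracking rows (r, s, t) with s·434 + t·427 = r:
  row A: (434, 1, 0)   [1·434 + 0·427 = 434]
  row B: (427, 0, 1)   [0·434 + 1·427 = 427]
  434 = 1·427 + 7   → row C = row A − 1·row B = (7, 1, −1)   [check: 1·434 − 1·427 = 7]
  427 = 61·7 + 0   → remainder 0, stop. gcd = 7 (last nonzero row C).
So gcd(434, 427) = 7, with Bézout identity 1·434 − 1·427 = 7. Containment (⊇): the Bézout identity exhibits 7 as an element of (434, 427), giving (7) ⊆ (434, 427). Containment (⊆): since 7 | 434 and 7 | 427 (434 = 7·62, 427 = 7·61), every Z-linear combination of 434 and 427 is divisible by 7, so (434, 427) ⊆ (7). Therefore (434, 427) = (7), d = 7.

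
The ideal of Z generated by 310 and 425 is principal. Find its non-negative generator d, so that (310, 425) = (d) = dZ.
In the PID Z, (a, b) is generated by gcd(a, b). Compute gcd(425, 310) with the extended Euclidean algorithm, tracking rows (r, s, t) with s·425 + t·310 = r:
  row A: (425, 1, 0)   [1·425 + 0·310 = 425]
  row B: (310, 0, 1)   [0·425 + 1·310 = 310]
  425 = 1·310 + 115   → row C = row A − 1·row B = (115, 1, −1)   [check: 1·425 − 1·310 = 115]
  310 = 2·115 + 80   → row D = row B − 2·row C = (80, −2, 3)   [check: −2·425 + 3·310 = 80]
  115 = 1·80 + 35   → row E = row C − 1·row D = (35, 3, −4)   [check: 3·425 − 4·310 = 35]
  80 = 2·35 + 10   → row F = row D − 2·row E = (10, −8, 11)   [check: −8·425 + 11·310 = 10]
  35 = 3·10 + 5   → row G = row E − 3·row F = (5, 27, −37)   [check: 27·425 − 37·310 = 5]
  10 = 2·5 + 0   → remainder 0, stop. gcd = 5 (last nonzero row G).
So gcd(310, 425) = 5, with Bézout identity 27·425 − 37·310 = 5. Containment (⊇): the Bézout identity exhibits 5 as an element of (310, 425), giving (5) ⊆ (310, 425). Containment (⊆): since 5 | 310 and 5 | 425 (310 = 5·62, 425 = 5·85), every Z-linear combination of 310 and 425 is divisible by 5, so (310, 425) ⊆ (5). Therefore (310, 425) = (5), d = 5.

Final answer: (310, 425) = (5); d = 5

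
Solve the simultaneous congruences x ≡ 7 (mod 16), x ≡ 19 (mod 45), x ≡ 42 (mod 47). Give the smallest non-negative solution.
x ≡ 17479 (mod 33840); the representative in [0, 33840) is 17479

The moduli 16, 45, 47 are pairwise coprime, so by the CRT there is a unique solution mod 16·45·47 = 33840.
Solve by successive substitution. Start with x ≡ 7 (mod 16).
  Combine with x ≡ 19 (mod 45): write x = 7 + 16·t and require 7 + 16·t ≡ 19 (mod 45), i.e. 16·t ≡ 19 − 7 ≡ 12 (mod 45). Since 16^(−1) ≡ 31 (mod 45), t ≡ 31·12 ≡ 12 (mod 45). So x ≡ 7 + 16·12 = 199 (mod 720).
  Combine with x ≡ 42 (mod 47): write x = 199 + 720·t and require 199 + 720·t ≡ 42 (mod 47), i.e. 720·t ≡ 42 − 199 ≡ 31 (mod 47). Since 720^(−1) ≡ 22 (mod 47) (720 ≡ 15 (mod 47)), t ≡ 22·31 ≡ 24 (mod 47). So x ≡ 199 + 720·24 = 17479 (mod 33840).
Unique solution in [0, 33840): x = 17479.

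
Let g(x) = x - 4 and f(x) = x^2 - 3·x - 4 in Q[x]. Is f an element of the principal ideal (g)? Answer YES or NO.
In Q[x] the ideal (g) consists of all multiples of g, so f ∈ (g) iff g | f, i.e. iff the remainder of f on division by g is 0. Divide f by g (g is monic, so eliminate the leading term of the running remainder at each step):
  leading term x^2: subtract (x)·g(x) = x^2 - 4·x, leaving x - 4
  leading term x: subtract (1)·g(x) = x - 4, leaving 0
The remainder is 0, so f(x) = g(x) · h(x) with h(x) = x + 1. Hence g | f, i.e. f ∈ (g).

Final answer: YES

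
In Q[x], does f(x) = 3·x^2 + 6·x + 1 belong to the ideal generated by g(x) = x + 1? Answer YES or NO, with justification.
In Q[x] the ideal (g) consists of all multiples of g, so f ∈ (g) iff g | f, i.e. iff the remainder of f on division by g is 0. Divide f by g (g is monic, so eliminate the leading term of the running remainder at each step):
  leading term 3·x^2: subtract (3·x)·g(x) = 3·x^2 + 3·x, leaving 3·x + 1
  leading term 3·x: subtract (3)·g(x) = 3·x + 3, leaving -2
The remainder r(x) = -2 ≠ 0 (and deg r < deg g), so g ∤ f, i.e. f ∉ (g).

Final answer: NO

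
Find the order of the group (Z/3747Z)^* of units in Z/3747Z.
|(Z/3747Z)^*| = 2496

(Z/3747Z)^* consists of the classes a with gcd(a, 3747) = 1, so its order is φ(3747). φ is multiplicative, with φ(p^e) = p^e − p^(e−1). Factorise 3747 = 3 · 1249. Then
  φ(3747) = (3 − 1) · (1249 − 1) = 2 · 1248 = 2496.
Thus |(Z/3747Z)^*| = 2496.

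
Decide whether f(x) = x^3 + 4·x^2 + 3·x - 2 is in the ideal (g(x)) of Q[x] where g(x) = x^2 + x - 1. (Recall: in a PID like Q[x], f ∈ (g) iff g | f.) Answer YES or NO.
NO

In Q[x] the ideal (g) consists of all multiples of g, so f ∈ (g) iff g | f, i.e. iff the remainder of f on division by g is 0. Divide f by g (g is monic, so eliminate the leading term of the running remainder at each step):
  leading term x^3: subtract (x)·g(x) = x^3 + x^2 - x, leaving 3·x^2 + 4·x - 2
  leading term 3·x^2: subtract (3)·g(x) = 3·x^2 + 3·x - 3, leaving x + 1
The remainder r(x) = x + 1 ≠ 0 (and deg r < deg g), so g ∤ f, i.e. f ∉ (g).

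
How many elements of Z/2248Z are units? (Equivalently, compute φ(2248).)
An element a ∈ Z/2248Z is a unit iff gcd(a, 2248) = 1, so the number of units is φ(2248). φ is multiplicative, with φ(p^e) = p^e − p^(e−1). Factorise 2248 = 2^3 · 281. Then
  φ(2248) = (2^3 − 2^2) · (281 − 1) = 4 · 280 = 1120.

Final answer: Z/2248Z has φ(2248) = 1120 units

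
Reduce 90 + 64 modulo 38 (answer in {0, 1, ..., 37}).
2

Reduce the summands first: 90 ≡ 14, 64 ≡ 26 (mod 38), so 90 + 64 ≡ 14 + 26 (mod 38). 14 + 26 = 40; 40 = 1·38 + 2, so (90 + 64) mod 38 = 2.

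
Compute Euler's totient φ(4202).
φ is multiplicative, with φ(p^e) = p^e − p^(e−1). Factorise 4202 = 2 · 11 · 191. Then
  φ(4202) = (2 − 1) · (11 − 1) · (191 − 1) = 1 · 10 · 190 = 1900.

Final answer: φ(4202) = 1900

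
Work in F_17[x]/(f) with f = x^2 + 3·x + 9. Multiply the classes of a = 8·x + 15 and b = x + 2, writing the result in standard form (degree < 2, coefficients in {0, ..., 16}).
Multiply as integer polynomials: a · b = 8·x^2 + 31·x + 30. Reducing coefficients mod 17: a · b ≡ 8·x^2 + 14·x + 13. Now divide by f(x) = x^2 + 3·x + 9 in F_17[x], eliminating the leading term at each step:
  leading term 8·x^2: subtract (8)·f(x) = 8·x^2 + 7·x + 4, leaving 7·x + 9 (coefficients mod 17)
The degree is now < 2, so this is the remainder. Hence a · b ≡ 7·x + 9 in F_17[x]/(f).

Final answer: a · b ≡ 7·x + 9 (mod f(x))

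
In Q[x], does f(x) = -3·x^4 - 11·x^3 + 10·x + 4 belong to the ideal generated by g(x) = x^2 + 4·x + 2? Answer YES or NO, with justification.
YES

In Q[x] the ideal (g) consists of all multiples of g, so f ∈ (g) iff g | f, i.e. iff the remainder of f on division by g is 0. Divide f by g (g is monic, so eliminate the leading term of the running remainder at each step):
  leading term -3·x^4: subtract (-3·x^2)·g(x) = -3·x^4 - 12·x^3 - 6·x^2, leaving x^3 + 6·x^2 + 10·x + 4
  leading term x^3: subtract (x)·g(x) = x^3 + 4·x^2 + 2·x, leaving 2·x^2 + 8·x + 4
  leading term 2·x^2: subtract (2)·g(x) = 2·x^2 + 8·x + 4, leaving 0
The remainder is 0, so f(x) = g(x) · h(x) with h(x) = -3·x^2 + x + 2. Hence g | f, i.e. f ∈ (g).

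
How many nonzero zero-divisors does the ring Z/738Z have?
In Z/738Z each nonzero element is either a unit (gcd with 738 is 1) or a zero-divisor (gcd > 1). The number of units is φ(738): factorise 738 = 2 · 3^2 · 41, so φ(738) = (2 − 1) · (3^2 − 3^1) · (41 − 1) = 1 · 6 · 40 = 240. The nonzero elements number 738 − 1 = 737. Hence the nonzero zero-divisors number 737 − 240 = 497.

Final answer: Z/738Z has 497 nonzero zero-divisors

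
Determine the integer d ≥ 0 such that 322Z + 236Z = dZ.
In the PID Z, (a, b) is generated by gcd(a, b). Compute gcd(322, 236) with the extended Euclidean algorithm, tracking rows (r, s, t) with s·322 + t·236 = r:
  row A: (322, 1, 0)   [1·322 + 0·236 = 322]
  row B: (236, 0, 1)   [0·322 + 1·236 = 236]
  322 = 1·236 + 86   → row C = row A − 1·row B = (86, 1, −1)   [check: 1·322 − 1·236 = 86]
  236 = 2·86 + 64   → row D = row B − 2·row C = (64, −2, 3)   [check: −2·322 + 3·236 = 64]
  86 = 1·64 + 22   → row E = row C − 1·row D = (22, 3, −4)   [check: 3·322 − 4·236 = 22]
  64 = 2·22 + 20   → row F = row D − 2·row E = (20, −8, 11)   [check: −8·322 + 11·236 = 20]
  22 = 1·20 + 2   → row G = row E − 1·row F = (2, 11, −15)   [check: 11·322 − 15·236 = 2]
  20 = 10·2 + 0   → remainder 0, stop. gcd = 2 (last nonzero row G).
So gcd(322, 236) = 2, with Bézout identity 11·322 − 15·236 = 2. Containment (⊇): the Bézout identity exhibits 2 as an element of (322, 236), giving (2) ⊆ (322, 236). Containment (⊆): since 2 | 322 and 2 | 236 (322 = 2·161, 236 = 2·118), every Z-linear combination of 322 and 236 is divisible by 2, so (322, 236) ⊆ (2). Therefore (322, 236) = (2), d = 2.

Final answer: (322, 236) = (2); d = 2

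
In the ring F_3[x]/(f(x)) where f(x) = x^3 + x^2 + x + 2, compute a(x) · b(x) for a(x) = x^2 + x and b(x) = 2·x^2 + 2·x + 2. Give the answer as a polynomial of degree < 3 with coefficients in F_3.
a · b ≡ 2·x + 2 (mod f(x))

Multiply as integer polynomials: a · b = 2·x^4 + 4·x^3 + 4·x^2 + 2·x. Reducing coefficients mod 3: a · b ≡ 2·x^4 + x^3 + x^2 + 2·x. Now divide by f(x) = x^3 + x^2 + x + 2 in F_3[x], eliminating the leading term at each step:
  leading term 2·x^4: subtract (2·x)·f(x) = 2·x^4 + 2·x^3 + 2·x^2 + x, leaving 2·x^3 + 2·x^2 + x (coefficients mod 3)
  leading term 2·x^3: subtract (2)·f(x) = 2·x^3 + 2·x^2 + 2·x + 1, leaving 2·x + 2 (coefficients mod 3)
The degree is now < 3, so this is the remainder. Hence a · b ≡ 2·x + 2 in F_3[x]/(f).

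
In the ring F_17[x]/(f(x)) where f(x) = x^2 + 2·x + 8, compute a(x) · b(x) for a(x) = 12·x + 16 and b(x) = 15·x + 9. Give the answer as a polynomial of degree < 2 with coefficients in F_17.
Multiply as integer polynomials: a · b = 180·x^2 + 348·x + 144. Reducing coefficients mod 17: a · b ≡ 10·x^2 + 8·x + 8. Now divide by f(x) = x^2 + 2·x + 8 in F_17[x], eliminating the leading term at each step:
  leading term 10·x^2: subtract (10)·f(x) = 10·x^2 + 3·x + 12, leaving 5·x + 13 (coefficients mod 17)
The degree is now < 2, so this is the remainder. Hence a · b ≡ 5·x + 13 in F_17[x]/(f).

Final answer: a · b ≡ 5·x + 13 (mod f(x))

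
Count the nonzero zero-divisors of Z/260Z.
Z/260Z has 163 nonzero zero-divisors

In Z/260Z each nonzero element is either a unit (gcd with 260 is 1) or a zero-divisor (gcd > 1). The number of units is φ(260): factorise 260 = 2^2 · 5 · 13, so φ(260) = (2^2 − 2^1) · (5 − 1) · (13 − 1) = 2 · 4 · 12 = 96. The nonzero elements number 260 − 1 = 259. Hence the nonzero zero-divisors number 259 − 96 = 163.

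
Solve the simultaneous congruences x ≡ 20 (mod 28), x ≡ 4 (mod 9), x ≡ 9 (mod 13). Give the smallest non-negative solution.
The moduli 28, 9, 13 are pairwise coprime, so by the CRT there is a unique solution mod 28·9·13 = 3276.
Solve by successive substitution. Start with x ≡ 20 (mod 28).
  Combine with x ≡ 4 (mod 9): write x = 20 + 28·t and require 20 + 28·t ≡ 4 (mod 9), i.e. 28·t ≡ 4 − 20 ≡ 2 (mod 9). Since 28^(−1) ≡ 1 (mod 9) (28 ≡ 1 (mod 9)), t ≡ 1·2 ≡ 2 (mod 9). So x ≡ 20 + 28·2 = 76 (mod 252).
  Combine with x ≡ 9 (mod 13): write x = 76 + 252·t and require 76 + 252·t ≡ 9 (mod 13), i.e. 252·t ≡ 9 − 76 ≡ 11 (mod 13). Since 252^(−1) ≡ 8 (mod 13) (252 ≡ 5 (mod 13)), t ≡ 8·11 ≡ 10 (mod 13). So x ≡ 76 + 252·10 = 2596 (mod 3276).
Unique solution in [0, 3276): x = 2596.

Final answer: x ≡ 2596 (mod 3276); the representative in [0, 3276) is 2596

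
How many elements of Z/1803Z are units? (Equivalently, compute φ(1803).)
Z/1803Z has φ(1803) = 1200 units

An element a ∈ Z/1803Z is a unit iff gcd(a, 1803) = 1, so the number of units is φ(1803). φ is multiplicative, with φ(p^e) = p^e − p^(e−1). Factorise 1803 = 3 · 601. Then
  φ(1803) = (3 − 1) · (601 − 1) = 2 · 600 = 1200.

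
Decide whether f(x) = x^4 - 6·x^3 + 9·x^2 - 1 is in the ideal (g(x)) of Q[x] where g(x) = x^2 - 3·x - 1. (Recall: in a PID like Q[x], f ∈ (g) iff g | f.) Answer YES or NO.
In Q[x] the ideal (g) consists of all multiples of g, so f ∈ (g) iff g | f, i.e. iff the remainder of f on division by g is 0. Divide f by g (g is monic, so eliminate the leading term of the running remainder at each step):
  leading term x^4: subtract (x^2)·g(x) = x^4 - 3·x^3 - x^2, leaving -3·x^3 + 10·x^2 - 1
  leading term -3·x^3: subtract (-3·x)·g(x) = -3·x^3 + 9·x^2 + 3·x, leaving x^2 - 3·x - 1
  leading term x^2: subtract (1)·g(x) = x^2 - 3·x - 1, leaving 0
The remainder is 0, so f(x) = g(x) · h(x) with h(x) = x^2 - 3·x + 1. Hence g | f, i.e. f ∈ (g).

Final answer: YES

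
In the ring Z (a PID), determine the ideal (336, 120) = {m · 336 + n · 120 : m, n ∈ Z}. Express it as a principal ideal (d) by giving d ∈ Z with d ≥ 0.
In the PID Z, (a, b) is generated by gcd(a, b). Compute gcd(336, 120) with the extended Euclidean algorithm, tracking rows (r, s, t) with s·336 + t·120 = r:
  row A: (336, 1, 0)   [1·336 + 0·120 = 336]
  row B: (120, 0, 1)   [0·336 + 1·120 = 120]
  336 = 2·120 + 96   → row C = row A − 2·row B = (96, 1, −2)   [check: 1·336 − 2·120 = 96]
  120 = 1·96 + 24   → row D = row B − 1·row C = (24, −1, 3)   [check: −1·336 + 3·120 = 24]
  96 = 4·24 + 0   → remainder 0, stop. gcd = 24 (last nonzero row D).
So gcd(336, 120) = 24, with Bézout identity −1·336 + 3·120 = 24. Containment (⊇): the Bézout identity exhibits 24 as an element of (336, 120), giving (24) ⊆ (336, 120). Containment (⊆): since 24 | 336 and 24 | 120 (336 = 24·14, 120 = 24·5), every Z-linear combination of 336 and 120 is divisible by 24, so (336, 120) ⊆ (24). Therefore (336, 120) = (24), d = 24.

Final answer: (336, 120) = (24); d = 24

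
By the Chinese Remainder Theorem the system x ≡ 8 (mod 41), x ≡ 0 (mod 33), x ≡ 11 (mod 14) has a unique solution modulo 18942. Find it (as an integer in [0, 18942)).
x ≡ 10791 (mod 18942); the representative in [0, 18942) is 10791

The moduli 41, 33, 14 are pairwise coprime, so by the CRT there is a unique solution mod 41·33·14 = 18942.
Solve by successive substitution. Start with x ≡ 8 (mod 41).
  Combine with x ≡ 0 (mod 33): write x = 8 + 41·t and require 8 + 41·t ≡ 0 (mod 33), i.e. 41·t ≡ 0 − 8 ≡ 25 (mod 33). Since 41^(−1) ≡ 29 (mod 33) (41 ≡ 8 (mod 33)), t ≡ 29·25 ≡ 32 (mod 33). So x ≡ 8 + 41·32 = 1320 (mod 1353).
  Combine with x ≡ 11 (mod 14): write x = 1320 + 1353·t and require 1320 + 1353·t ≡ 11 (mod 14), i.e. 1353·t ≡ 11 − 1320 ≡ 7 (mod 14). Since 1353^(−1) ≡ 11 (mod 14) (1353 ≡ 9 (mod 14)), t ≡ 11·7 ≡ 7 (mod 14). So x ≡ 1320 + 1353·7 = 10791 (mod 18942).
Unique solution in [0, 18942): x = 10791.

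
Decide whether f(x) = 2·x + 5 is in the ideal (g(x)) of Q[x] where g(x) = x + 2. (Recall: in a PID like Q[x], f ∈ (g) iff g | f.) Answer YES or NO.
NO

In Q[x] the ideal (g) consists of all multiples of g, so f ∈ (g) iff g | f, i.e. iff the remainder of f on division by g is 0. Divide f by g (g is monic, so eliminate the leading term of the running remainder at each step):
  leading term 2·x: subtract (2)·g(x) = 2·x + 4, leaving 1
The remainder r(x) = 1 ≠ 0 (and deg r < deg g), so g ∤ f, i.e. f ∉ (g).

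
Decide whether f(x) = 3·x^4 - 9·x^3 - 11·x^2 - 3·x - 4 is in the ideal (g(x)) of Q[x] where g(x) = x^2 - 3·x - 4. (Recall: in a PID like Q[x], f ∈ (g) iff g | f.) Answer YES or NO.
In Q[x] the ideal (g) consists of all multiples of g, so f ∈ (g) iff g | f, i.e. iff the remainder of f on division by g is 0. Divide f by g (g is monic, so eliminate the leading term of the running remainder at each step):
  leading term 3·x^4: subtract (3·x^2)·g(x) = 3·x^4 - 9·x^3 - 12·x^2, leaving x^2 - 3·x - 4
  leading term x^2: subtract (1)·g(x) = x^2 - 3·x - 4, leaving 0
The remainder is 0, so f(x) = g(x) · h(x) with h(x) = 3·x^2 + 1. Hence g | f, i.e. f ∈ (g).

Final answer: YES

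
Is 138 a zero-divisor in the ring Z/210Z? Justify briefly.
YES

gcd(138, 210) = 6 > 1, so 138 is not a unit in Z/210Z. In Z/nZ every nonzero non-unit is a zero-divisor: explicitly, take b = 210/gcd = 35 ≠ 0 (mod 210); then 138·35 = 4830 = 23·210, i.e. 138·35 ≡ 0 (mod 210). So 138 is a zero-divisor.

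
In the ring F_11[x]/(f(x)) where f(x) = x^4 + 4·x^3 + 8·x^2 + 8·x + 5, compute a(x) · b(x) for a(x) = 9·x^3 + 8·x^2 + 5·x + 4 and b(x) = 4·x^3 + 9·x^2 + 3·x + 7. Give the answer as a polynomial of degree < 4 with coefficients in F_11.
a · b ≡ 2·x^3 + 7·x^2 + x (mod f(x))

Multiply as integer polynomials: a · b = 36·x^6 + 113·x^5 + 119·x^4 + 148·x^3 + 107·x^2 + 47·x + 28. Reducing coefficients mod 11: a · b ≡ 3·x^6 + 3·x^5 + 9·x^4 + 5·x^3 + 8·x^2 + 3·x + 6. Now divide by f(x) = x^4 + 4·x^3 + 8·x^2 + 8·x + 5 in F_11[x], eliminating the leading term at each step:
  leading term 3·x^6: subtract (3·x^2)·f(x) = 3·x^6 + x^5 + 2·x^4 + 2·x^3 + 4·x^2, leaving 2·x^5 + 7·x^4 + 3·x^3 + 4·x^2 + 3·x + 6 (coefficients mod 11)
  leading term 2·x^5: subtract (2·x)·f(x) = 2·x^5 + 8·x^4 + 5·x^3 + 5·x^2 + 10·x, leaving 10·x^4 + 9·x^3 + 10·x^2 + 4·x + 6 (coefficients mod 11)
  leading term 10·x^4: subtract (10)·f(x) = 10·x^4 + 7·x^3 + 3·x^2 + 3·x + 6, leaving 2·x^3 + 7·x^2 + x (coefficients mod 11)
The degree is now < 4, so this is the remainder. Hence a · b ≡ 2·x^3 + 7·x^2 + x in F_11[x]/(f).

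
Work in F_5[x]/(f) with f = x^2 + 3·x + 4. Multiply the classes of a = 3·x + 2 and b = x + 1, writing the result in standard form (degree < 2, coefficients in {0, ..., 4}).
a · b ≡ x (mod f(x))

Multiply as integer polynomials: a · b = 3·x^2 + 5·x + 2. Reducing coefficients mod 5: a · b ≡ 3·x^2 + 2. Now divide by f(x) = x^2 + 3·x + 4 in F_5[x], eliminating the leading term at each step:
  leading term 3·x^2: subtract (3)·f(x) = 3·x^2 + 4·x + 2, leaving x (coefficients mod 5)
The degree is now < 2, so this is the remainder. Hence a · b ≡ x in F_5[x]/(f).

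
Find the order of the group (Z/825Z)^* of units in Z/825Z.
|(Z/825Z)^*| = 400

(Z/825Z)^* consists of the classes a with gcd(a, 825) = 1, so its order is φ(825). φ is multiplicative, with φ(p^e) = p^e − p^(e−1). Factorise 825 = 3 · 5^2 · 11. Then
  φ(825) = (3 − 1) · (5^2 − 5^1) · (11 − 1) = 2 · 20 · 10 = 400.
Thus |(Z/825Z)^*| = 400.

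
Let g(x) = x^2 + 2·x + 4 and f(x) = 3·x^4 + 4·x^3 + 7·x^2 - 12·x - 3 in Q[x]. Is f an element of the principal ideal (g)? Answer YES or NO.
NO

In Q[x] the ideal (g) consists of all multiples of g, so f ∈ (g) iff g | f, i.e. iff the remainder of f on division by g is 0. Divide f by g (g is monic, so eliminate the leading term of the running remainder at each step):
  leading term 3·x^4: subtract (3·x^2)·g(x) = 3·x^4 + 6·x^3 + 12·x^2, leaving -2·x^3 - 5·x^2 - 12·x - 3
  leading term -2·x^3: subtract (-2·x)·g(x) = -2·x^3 - 4·x^2 - 8·x, leaving -x^2 - 4·x - 3
  leading term -x^2: subtract (-1)·g(x) = -x^2 - 2·x - 4, leaving 1 - 2·x
The remainder r(x) = 1 - 2·x ≠ 0 (and deg r < deg g), so g ∤ f, i.e. f ∉ (g).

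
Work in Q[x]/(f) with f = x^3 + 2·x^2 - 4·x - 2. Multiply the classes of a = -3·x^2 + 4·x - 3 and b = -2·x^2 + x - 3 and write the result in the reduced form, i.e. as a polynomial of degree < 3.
First multiply in Q[x] without reducing: a · b = 6·x^4 - 11·x^3 + 19·x^2 - 15·x + 9. Now divide by f(x) = x^3 + 2·x^2 - 4·x - 2, eliminating the leading term at each step:
  leading term 6·x^4: subtract (6·x)·f(x) = 6·x^4 + 12·x^3 - 24·x^2 - 12·x, leaving -23·x^3 + 43·x^2 - 3·x + 9
  leading term -23·x^3: subtract (-23)·f(x) = -23·x^3 - 46·x^2 + 92·x + 46, leaving 89·x^2 - 95·x - 37
The degree is now < 3, so this is the remainder. Hence a · b ≡ 89·x^2 - 95·x - 37 in Q[x]/(f).

Final answer: a · b ≡ 89·x^2 - 95·x - 37 (mod f(x))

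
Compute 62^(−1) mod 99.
Apply the extended Euclidean algorithm to (99, 62), tracking rows (r, s, t) with s·99 + t·62 = r. Each division r_prev = q·r_cur + r_new produces the new row as (previous row) − q·(current row):
  row A: (99, 1, 0)   [1·99 + 0·62 = 99]
  row B: (62, 0, 1)   [0·99 + 1·62 = 62]
  99 = 1·62 + 37   → row C = row A − 1·row B = (37, 1, −1)   [check: 1·99 − 1·62 = 37]
  62 = 1·37 + 25   → row D = row B − 1·row C = (25, −1, 2)   [check: −1·99 + 2·62 = 25]
  37 = 1·25 + 12   → row E = row C − 1·row D = (12, 2, −3)   [check: 2·99 − 3·62 = 12]
  25 = 2·12 + 1   → row F = row D − 2·row E = (1, −5, 8)   [check: −5·99 + 8·62 = 1]
  12 = 12·1 + 0   → remainder 0, stop. gcd = 1 (last nonzero row F).
The gcd is 1, so 62 is invertible mod 99. The last nonzero row gives −5·99 + 8·62 = 1, so t = 8. So 62^(−1) ≡ 8 (mod 99). Verify: 62 · 8 = 496 ≡ 1 (mod 99). ✓

Final answer: 62^(−1) ≡ 8 (mod 99)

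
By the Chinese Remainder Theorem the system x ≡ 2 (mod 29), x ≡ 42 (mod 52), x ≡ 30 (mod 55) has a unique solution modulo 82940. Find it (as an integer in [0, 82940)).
x ≡ 34570 (mod 82940); the representative in [0, 82940) is 34570

The moduli 29, 52, 55 are pairwise coprime, so by the CRT there is a unique solution mod 29·52·55 = 82940.
Solve by successive substitution. Start with x ≡ 2 (mod 29).
  Combine with x ≡ 42 (mod 52): write x = 2 + 29·t and require 2 + 29·t ≡ 42 (mod 52), i.e. 29·t ≡ 42 − 2 ≡ 40 (mod 52). Since 29^(−1) ≡ 9 (mod 52), t ≡ 9·40 ≡ 48 (mod 52). So x ≡ 2 + 29·48 = 1394 (mod 1508).
  Combine with x ≡ 30 (mod 55): write x = 1394 + 1508·t and require 1394 + 1508·t ≡ 30 (mod 55), i.e. 1508·t ≡ 30 − 1394 ≡ 11 (mod 55). Since 1508^(−1) ≡ 12 (mod 55) (1508 ≡ 23 (mod 55)), t ≡ 12·11 ≡ 22 (mod 55). So x ≡ 1394 + 1508·22 = 34570 (mod 82940).
Unique solution in [0, 82940): x = 34570.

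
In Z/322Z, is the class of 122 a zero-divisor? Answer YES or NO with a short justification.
YES

gcd(122, 322) = 2 > 1, so 122 is not a unit in Z/322Z. In Z/nZ every nonzero non-unit is a zero-divisor: explicitly, take b = 322/gcd = 161 ≠ 0 (mod 322); then 122·161 = 19642 = 61·322, i.e. 122·161 ≡ 0 (mod 322). So 122 is a zero-divisor.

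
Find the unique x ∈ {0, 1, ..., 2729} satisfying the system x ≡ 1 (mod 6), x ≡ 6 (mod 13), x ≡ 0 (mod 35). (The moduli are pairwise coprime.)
The moduli 6, 13, 35 are pairwise coprime, so by the CRT there is a unique solution mod 6·13·35 = 2730.
Solve by successive substitution. Start with x ≡ 1 (mod 6).
  Combine with x ≡ 6 (mod 13): write x = 1 + 6·t and require 1 + 6·t ≡ 6 (mod 13), i.e. 6·t ≡ 6 − 1 ≡ 5 (mod 13). Since 6^(−1) ≡ 11 (mod 13), t ≡ 11·5 ≡ 3 (mod 13). So x ≡ 1 + 6·3 = 19 (mod 78).
  Combine with x ≡ 0 (mod 35): write x = 19 + 78·t and require 19 + 78·t ≡ 0 (mod 35), i.e. 78·t ≡ 0 − 19 ≡ 16 (mod 35). Since 78^(−1) ≡ 22 (mod 35) (78 ≡ 8 (mod 35)), t ≡ 22·16 ≡ 2 (mod 35). So x ≡ 19 + 78·2 = 175 (mod 2730).
Unique solution in [0, 2730): x = 175.

Final answer: x ≡ 175 (mod 2730); the representative in [0, 2730) is 175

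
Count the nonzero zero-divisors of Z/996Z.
In Z/996Z each nonzero element is either a unit (gcd with 996 is 1) or a zero-divisor (gcd > 1). The number of units is φ(996): factorise 996 = 2^2 · 3 · 83, so φ(996) = (2^2 − 2^1) · (3 − 1) · (83 − 1) = 2 · 2 · 82 = 328. The nonzero elements number 996 − 1 = 995. Hence the nonzero zero-divisors number 995 − 328 = 667.

Final answer: Z/996Z has 667 nonzero zero-divisors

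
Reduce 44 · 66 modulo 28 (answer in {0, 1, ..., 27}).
20

Reduce the factors first: 44 ≡ 16, 66 ≡ 10 (mod 28), so 44 · 66 ≡ 16 · 10 (mod 28). 16 · 10 = 160. Dividing by 28: 160 = 5·28 + 20. So (44 · 66) mod 28 = 20.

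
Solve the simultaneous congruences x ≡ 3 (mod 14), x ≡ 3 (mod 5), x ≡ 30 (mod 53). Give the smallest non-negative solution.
x ≡ 2733 (mod 3710); the representative in [0, 3710) is 2733

The moduli 14, 5, 53 are pairwise coprime, so by the CRT there is a unique solution mod 14·5·53 = 3710.
Solve by successive substitution. Start with x ≡ 3 (mod 14).
  Combine with x ≡ 3 (mod 5): write x = 3 + 14·t and require 3 + 14·t ≡ 3 (mod 5), i.e. 14·t ≡ 3 − 3 ≡ 0 (mod 5). Since 14^(−1) ≡ 4 (mod 5) (14 ≡ 4 (mod 5)), t ≡ 4·0 ≡ 0 (mod 5). So x ≡ 3 + 14·0 = 3 (mod 70).
  Combine with x ≡ 30 (mod 53): write x = 3 + 70·t and require 3 + 70·t ≡ 30 (mod 53), i.e. 70·t ≡ 30 − 3 ≡ 27 (mod 53). Since 70^(−1) ≡ 25 (mod 53) (70 ≡ 17 (mod 53)), t ≡ 25·27 ≡ 39 (mod 53). So x ≡ 3 + 70·39 = 2733 (mod 3710).
Unique solution in [0, 3710): x = 2733.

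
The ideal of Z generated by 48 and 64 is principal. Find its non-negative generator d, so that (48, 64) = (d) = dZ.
(48, 64) = (16); d = 16

In the PID Z, (a, b) is generated by gcd(a, b). Compute gcd(64, 48) with the extended Euclidean algorithm, tracking rows (r, s, t) with s·64 + t·48 = r:
  row A: (64, 1, 0)   [1·64 + 0·48 = 64]
  row B: (48, 0, 1)   [0·64 + 1·48 = 48]
  64 = 1·48 + 16   → row C = row A − 1·row B = (16, 1, −1)   [check: 1·64 − 1·48 = 16]
  48 = 3·16 + 0   → remainder 0, stop. gcd = 16 (last nonzero row C).
So gcd(48, 64) = 16, with Bézout identity 1·64 − 1·48 = 16. Containment (⊇): the Bézout identity exhibits 16 as an element of (48, 64), giving (16) ⊆ (48, 64). Containment (⊆): since 16 | 48 and 16 | 64 (48 = 16·3, 64 = 16·4), every Z-linear combination of 48 and 64 is divisible by 16, so (48, 64) ⊆ (16). Therefore (48, 64) = (16), d = 16.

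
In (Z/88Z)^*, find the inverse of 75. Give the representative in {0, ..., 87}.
Apply the extended Euclidean algorithm to (88, 75), tracking rows (r, s, t) with s·88 + t·75 = r. Each division r_prev = q·r_cur + r_new produces the new row as (previous row) − q·(current row):
  row A: (88, 1, 0)   [1·88 + 0·75 = 88]
  row B: (75, 0, 1)   [0·88 + 1·75 = 75]
  88 = 1·75 + 13   → row C = row A − 1·row B = (13, 1, −1)   [check: 1·88 − 1·75 = 13]
  75 = 5·13 + 10   → row D = row B − 5·row C = (10, −5, 6)   [check: −5·88 + 6·75 = 10]
  13 = 1·10 + 3   → row E = row C − 1·row D = (3, 6, −7)   [check: 6·88 − 7·75 = 3]
  10 = 3·3 + 1   → row F = row D − 3·row E = (1, −23, 27)   [check: −23·88 + 27·75 = 1]
  3 = 3·1 + 0   → remainder 0, stop. gcd = 1 (last nonzero row F).
The gcd is 1, so 75 is invertible mod 88. The last nonzero row gives −23·88 + 27·75 = 1, so t = 27. So 75^(−1) ≡ 27 (mod 88). Verify: 75 · 27 = 2025 ≡ 1 (mod 88). ✓

Final answer: 75^(−1) ≡ 27 (mod 88)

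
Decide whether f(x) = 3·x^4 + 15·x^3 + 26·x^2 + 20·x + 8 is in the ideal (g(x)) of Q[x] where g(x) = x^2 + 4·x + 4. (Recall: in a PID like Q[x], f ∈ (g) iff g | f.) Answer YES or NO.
In Q[x] the ideal (g) consists of all multiples of g, so f ∈ (g) iff g | f, i.e. iff the remainder of f on division by g is 0. Divide f by g (g is monic, so eliminate the leading term of the running remainder at each step):
  leading term 3·x^4: subtract (3·x^2)·g(x) = 3·x^4 + 12·x^3 + 12·x^2, leaving 3·x^3 + 14·x^2 + 20·x + 8
  leading term 3·x^3: subtract (3·x)·g(x) = 3·x^3 + 12·x^2 + 12·x, leaving 2·x^2 + 8·x + 8
  leading term 2·x^2: subtract (2)·g(x) = 2·x^2 + 8·x + 8, leaving 0
The remainder is 0, so f(x) = g(x) · h(x) with h(x) = 3·x^2 + 3·x + 2. Hence g | f, i.e. f ∈ (g).

Final answer: YES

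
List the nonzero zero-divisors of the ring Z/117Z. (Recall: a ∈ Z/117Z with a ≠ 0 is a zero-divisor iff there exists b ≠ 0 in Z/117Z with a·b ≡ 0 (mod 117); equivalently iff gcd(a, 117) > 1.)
nonzero zero-divisors of Z/117Z = {3, 6, 9, 12, 13, 15, 18, 21, 24, 26, 27, 30, 33, 36, 39, 42, 45, 48, 51, 52, 54, 57, 60, 63, 65, 66, 69, 72, 75, 78, 81, 84, 87, 90, 91, 93, 96, 99, 102, 104, 105, 108, 111, 114}

An element a ∈ Z/117Z (with a ≠ 0) is a zero-divisor iff gcd(a, 117) > 1 (because a is a unit precisely when gcd(a, n) = 1, and in Z/nZ every nonzero, non-unit element is a zero-divisor). Scan a = 1, ..., 116 and keep those with gcd(a, 117) > 1:
  gcd(3, 117) = 3, gcd(6, 117) = 3, gcd(9, 117) = 9, gcd(12, 117) = 3, gcd(13, 117) = 13, gcd(15, 117) = 3, gcd(18, 117) = 9, gcd(21, 117) = 3, gcd(24, 117) = 3, gcd(26, 117) = 13, gcd(27, 117) = 9, gcd(30, 117) = 3, gcd(33, 117) = 3, gcd(36, 117) = 9, gcd(39, 117) = 39, gcd(42, 117) = 3, gcd(45, 117) = 9, gcd(48, 117) = 3, gcd(51, 117) = 3, gcd(52, 117) = 13, gcd(54, 117) = 9, gcd(57, 117) = 3, gcd(60, 117) = 3, gcd(63, 117) = 9, gcd(65, 117) = 13, gcd(66, 117) = 3, gcd(69, 117) = 3, gcd(72, 117) = 9, gcd(75, 117) = 3, gcd(78, 117) = 39, gcd(81, 117) = 9, gcd(84, 117) = 3, gcd(87, 117) = 3, gcd(90, 117) = 9, gcd(91, 117) = 13, gcd(93, 117) = 3, gcd(96, 117) = 3, gcd(99, 117) = 9, gcd(102, 117) = 3, gcd(104, 117) = 13, gcd(105, 117) = 3, gcd(108, 117) = 9, gcd(111, 117) = 3, gcd(114, 117) = 3.
All other a ∈ {1, ..., 116} have gcd(a, 117) = 1 and are units. So the nonzero zero-divisors are exactly the 44 values of a appearing in this scan.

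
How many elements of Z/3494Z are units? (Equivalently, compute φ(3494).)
Z/3494Z has φ(3494) = 1746 units

An element a ∈ Z/3494Z is a unit iff gcd(a, 3494) = 1, so the number of units is φ(3494). φ is multiplicative, with φ(p^e) = p^e − p^(e−1). Factorise 3494 = 2 · 1747. Then
  φ(3494) = (2 − 1) · (1747 − 1) = 1 · 1746 = 1746.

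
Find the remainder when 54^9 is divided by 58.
16

Use repeated squaring. Binary(9) = 1001. Walk through the bits of the exponent 9 left-to-right: at each bit after the leading one, square the running value, then multiply by 54 if the bit is 1 (always reducing mod 58):
  bit 1 = 1 (leading): start with 54.
  bit 2 = 0: square 54^2 = 2916 ≡ 16 (mod 58).
  bit 3 = 0: square 16^2 = 256 ≡ 24 (mod 58).
  bit 4 = 1: square 24^2 = 576 ≡ 54; bit is 1, so multiply 54·54 = 2916 ≡ 16 (mod 58).
Final value: 54^9 ≡ 16 (mod 58).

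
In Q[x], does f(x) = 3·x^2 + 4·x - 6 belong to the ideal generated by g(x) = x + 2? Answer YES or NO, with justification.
NO

In Q[x] the ideal (g) consists of all multiples of g, so f ∈ (g) iff g | f, i.e. iff the remainder of f on division by g is 0. Divide f by g (g is monic, so eliminate the leading term of the running remainder at each step):
  leading term 3·x^2: subtract (3·x)·g(x) = 3·x^2 + 6·x, leaving -2·x - 6
  leading term -2·x: subtract (-2)·g(x) = -2·x - 4, leaving -2
The remainder r(x) = -2 ≠ 0 (and deg r < deg g), so g ∤ f, i.e. f ∉ (g).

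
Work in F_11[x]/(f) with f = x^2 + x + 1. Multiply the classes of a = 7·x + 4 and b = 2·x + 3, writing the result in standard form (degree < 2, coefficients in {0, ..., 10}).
Multiply as integer polynomials: a · b = 14·x^2 + 29·x + 12. Reducing coefficients mod 11: a · b ≡ 3·x^2 + 7·x + 1. Now divide by f(x) = x^2 + x + 1 in F_11[x], eliminating the leading term at each step:
  leading term 3·x^2: subtract (3)·f(x) = 3·x^2 + 3·x + 3, leaving 4·x + 9 (coefficients mod 11)
The degree is now < 2, so this is the remainder. Hence a · b ≡ 4·x + 9 in F_11[x]/(f).

Final answer: a · b ≡ 4·x + 9 (mod f(x))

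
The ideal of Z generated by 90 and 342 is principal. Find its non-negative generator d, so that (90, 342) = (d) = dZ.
In the PID Z, (a, b) is generated by gcd(a, b). Compute gcd(342, 90) with the extended Euclidean algorithm, tracking rows (r, s, t) with s·342 + t·90 = r:
  row A: (342, 1, 0)   [1·342 + 0·90 = 342]
  row B: (90, 0, 1)   [0·342 + 1·90 = 90]
  342 = 3·90 + 72   → row C = row A − 3·row B = (72, 1, −3)   [check: 1·342 − 3·90 = 72]
  90 = 1·72 + 18   → row D = row B − 1·row C = (18, −1, 4)   [check: −1·342 + 4·90 = 18]
  72 = 4·18 + 0   → remainder 0, stop. gcd = 18 (last nonzero row D).
So gcd(90, 342) = 18, with Bézout identity −1·342 + 4·90 = 18. Containment (⊇): the Bézout identity exhibits 18 as an element of (90, 342), giving (18) ⊆ (90, 342). Containment (⊆): since 18 | 90 and 18 | 342 (90 = 18·5, 342 = 18·19), every Z-linear combination of 90 and 342 is divisible by 18, so (90, 342) ⊆ (18). Therefore (90, 342) = (18), d = 18.

Final answer: (90, 342) = (18); d = 18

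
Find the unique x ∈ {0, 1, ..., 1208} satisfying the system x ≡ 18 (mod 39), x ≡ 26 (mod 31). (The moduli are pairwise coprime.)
The moduli 39, 31 are pairwise coprime, so by the CRT there is a unique solution mod 39·31 = 1209.
Solve by successive substitution. Start with x ≡ 18 (mod 39).
  Combine with x ≡ 26 (mod 31): write x = 18 + 39·t and require 18 + 39·t ≡ 26 (mod 31), i.e. 39·t ≡ 26 − 18 ≡ 8 (mod 31). Since 39^(−1) ≡ 4 (mod 31) (39 ≡ 8 (mod 31)), t ≡ 4·8 ≡ 1 (mod 31). So x ≡ 18 + 39·1 = 57 (mod 1209).
Unique solution in [0, 1209): x = 57.

Final answer: x ≡ 57 (mod 1209); the representative in [0, 1209) is 57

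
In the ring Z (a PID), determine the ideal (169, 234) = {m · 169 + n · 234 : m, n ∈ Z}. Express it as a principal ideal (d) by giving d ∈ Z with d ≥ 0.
In the PID Z, (a, b) is generated by gcd(a, b). Compute gcd(234, 169) with the extended Euclidean algorithm, tracking rows (r, s, t) with s·234 + t·169 = r:
  row A: (234, 1, 0)   [1·234 + 0·169 = 234]
  row B: (169, 0, 1)   [0·234 + 1·169 = 169]
  234 = 1·169 + 65   → row C = row A − 1·row B = (65, 1, −1)   [check: 1·234 − 1·169 = 65]
  169 = 2·65 + 39   → row D = row B − 2·row C = (39, −2, 3)   [check: −2·234 + 3·169 = 39]
  65 = 1·39 + 26   → row E = row C − 1·row D = (26, 3, −4)   [check: 3·234 − 4·169 = 26]
  39 = 1·26 + 13   → row F = row D − 1·row E = (13, −5, 7)   [check: −5·234 + 7·169 = 13]
  26 = 2·13 + 0   → remainder 0, stop. gcd = 13 (last nonzero row F).
So gcd(169, 234) = 13, with Bézout identity −5·234 + 7·169 = 13. Containment (⊇): the Bézout identity exhibits 13 as an element of (169, 234), giving (13) ⊆ (169, 234). Containment (⊆): since 13 | 169 and 13 | 234 (169 = 13·13, 234 = 13·18), every Z-linear combination of 169 and 234 is divisible by 13, so (169, 234) ⊆ (13). Therefore (169, 234) = (13), d = 13.

Final answer: (169, 234) = (13); d = 13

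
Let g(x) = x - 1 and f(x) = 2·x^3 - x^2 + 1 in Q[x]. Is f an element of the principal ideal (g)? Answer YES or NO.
In Q[x] the ideal (g) consists of all multiples of g, so f ∈ (g) iff g | f, i.e. iff the remainder of f on division by g is 0. Divide f by g (g is monic, so eliminate the leading term of the running remainder at each step):
  leading term 2·x^3: subtract (2·x^2)·g(x) = 2·x^3 - 2·x^2, leaving x^2 + 1
  leading term x^2: subtract (x)·g(x) = x^2 - x, leaving x + 1
  leading term x: subtract (1)·g(x) = x - 1, leaving 2
The remainder r(x) = 2 ≠ 0 (and deg r < deg g), so g ∤ f, i.e. f ∉ (g).

Final answer: NO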